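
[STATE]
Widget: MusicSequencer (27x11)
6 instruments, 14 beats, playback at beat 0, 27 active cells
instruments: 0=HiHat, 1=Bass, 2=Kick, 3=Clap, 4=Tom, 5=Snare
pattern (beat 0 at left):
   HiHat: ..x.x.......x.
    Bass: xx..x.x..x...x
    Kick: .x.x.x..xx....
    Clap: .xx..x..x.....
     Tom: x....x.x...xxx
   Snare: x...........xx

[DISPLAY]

      ▼1234567890123       
 HiHat··█·█·······█·       
  Bass██··█·█··█···█       
  Kick·█·█·█··██····       
  Clap·██··█··█·····       
   Tom█····█·█···███       
 Snare█···········██       
                           
                           
                           
                           


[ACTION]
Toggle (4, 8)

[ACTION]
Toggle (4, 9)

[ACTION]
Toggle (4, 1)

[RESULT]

      ▼1234567890123       
 HiHat··█·█·······█·       
  Bass██··█·█··█···█       
  Kick·█·█·█··██····       
  Clap·██··█··█·····       
   Tom██···█·███·███       
 Snare█···········██       
                           
                           
                           
                           


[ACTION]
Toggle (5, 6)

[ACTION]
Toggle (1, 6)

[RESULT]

      ▼1234567890123       
 HiHat··█·█·······█·       
  Bass██··█····█···█       
  Kick·█·█·█··██····       
  Clap·██··█··█·····       
   Tom██···█·███·███       
 Snare█·····█·····██       
                           
                           
                           
                           


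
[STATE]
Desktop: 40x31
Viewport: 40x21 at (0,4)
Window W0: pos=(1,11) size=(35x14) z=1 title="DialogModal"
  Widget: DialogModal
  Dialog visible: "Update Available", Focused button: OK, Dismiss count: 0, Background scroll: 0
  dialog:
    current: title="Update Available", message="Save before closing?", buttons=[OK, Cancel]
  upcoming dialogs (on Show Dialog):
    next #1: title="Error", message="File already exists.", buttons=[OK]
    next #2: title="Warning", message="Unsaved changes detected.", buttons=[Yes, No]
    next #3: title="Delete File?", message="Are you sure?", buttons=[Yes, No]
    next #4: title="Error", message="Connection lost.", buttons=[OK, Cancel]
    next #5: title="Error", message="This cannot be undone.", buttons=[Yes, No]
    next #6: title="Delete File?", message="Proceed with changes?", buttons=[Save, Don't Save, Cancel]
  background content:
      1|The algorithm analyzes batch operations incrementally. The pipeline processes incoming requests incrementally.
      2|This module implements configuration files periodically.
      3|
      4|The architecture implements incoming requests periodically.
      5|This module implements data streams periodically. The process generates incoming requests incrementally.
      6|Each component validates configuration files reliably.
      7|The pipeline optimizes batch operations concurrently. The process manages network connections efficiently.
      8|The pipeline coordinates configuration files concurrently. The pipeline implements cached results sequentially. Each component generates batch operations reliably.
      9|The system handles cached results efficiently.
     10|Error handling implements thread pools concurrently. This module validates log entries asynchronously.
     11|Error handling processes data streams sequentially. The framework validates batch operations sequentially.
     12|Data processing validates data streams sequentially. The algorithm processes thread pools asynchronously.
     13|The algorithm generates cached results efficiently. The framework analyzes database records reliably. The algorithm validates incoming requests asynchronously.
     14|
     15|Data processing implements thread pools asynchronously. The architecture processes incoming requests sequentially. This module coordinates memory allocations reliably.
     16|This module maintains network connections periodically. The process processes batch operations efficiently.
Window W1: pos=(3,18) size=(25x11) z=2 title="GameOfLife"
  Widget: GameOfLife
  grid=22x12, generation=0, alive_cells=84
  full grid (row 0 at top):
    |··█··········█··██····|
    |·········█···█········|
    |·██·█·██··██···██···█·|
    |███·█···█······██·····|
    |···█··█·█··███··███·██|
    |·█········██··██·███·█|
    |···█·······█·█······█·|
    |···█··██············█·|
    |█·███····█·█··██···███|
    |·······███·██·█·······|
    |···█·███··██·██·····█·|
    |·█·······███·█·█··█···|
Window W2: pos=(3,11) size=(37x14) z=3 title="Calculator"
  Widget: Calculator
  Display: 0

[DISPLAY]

                                        
                                        
                                        
                                        
                                        
                                        
                                        
 ┏━┏━━━━━━━━━━━━━━━━━━━━━━━━━━━━━━━━━━━┓
 ┃ ┃ Calculator                        ┃
 ┠─┠───────────────────────────────────┨
 ┃T┃                                  0┃
 ┃T┃┌───┬───┬───┬───┐                  ┃
 ┃ ┃│ 7 │ 8 │ 9 │ ÷ │                  ┃
 ┃T┃├───┼───┼───┼───┤                  ┃
 ┃T┃│ 4 │ 5 │ 6 │ × │                  ┃
 ┃E┃├───┼───┼───┼───┤                  ┃
 ┃T┃│ 1 │ 2 │ 3 │ - │                  ┃
 ┃T┃├───┼───┼───┼───┤                  ┃
 ┃T┃│ 0 │ . │ = │ + │                  ┃
 ┃E┃└───┴───┴───┴───┘                  ┃
 ┗━┗━━━━━━━━━━━━━━━━━━━━━━━━━━━━━━━━━━━┛


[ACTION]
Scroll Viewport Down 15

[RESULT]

                                        
 ┏━┏━━━━━━━━━━━━━━━━━━━━━━━━━━━━━━━━━━━┓
 ┃ ┃ Calculator                        ┃
 ┠─┠───────────────────────────────────┨
 ┃T┃                                  0┃
 ┃T┃┌───┬───┬───┬───┐                  ┃
 ┃ ┃│ 7 │ 8 │ 9 │ ÷ │                  ┃
 ┃T┃├───┼───┼───┼───┤                  ┃
 ┃T┃│ 4 │ 5 │ 6 │ × │                  ┃
 ┃E┃├───┼───┼───┼───┤                  ┃
 ┃T┃│ 1 │ 2 │ 3 │ - │                  ┃
 ┃T┃├───┼───┼───┼───┤                  ┃
 ┃T┃│ 0 │ . │ = │ + │                  ┃
 ┃E┃└───┴───┴───┴───┘                  ┃
 ┗━┗━━━━━━━━━━━━━━━━━━━━━━━━━━━━━━━━━━━┛
   ┃···█·······█·█······█· ┃            
   ┃···█··██············█· ┃            
   ┃█·███····█·█··██···███ ┃            
   ┗━━━━━━━━━━━━━━━━━━━━━━━┛            
                                        
                                        


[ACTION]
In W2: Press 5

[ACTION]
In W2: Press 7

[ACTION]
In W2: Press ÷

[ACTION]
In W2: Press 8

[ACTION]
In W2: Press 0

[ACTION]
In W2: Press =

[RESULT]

                                        
 ┏━┏━━━━━━━━━━━━━━━━━━━━━━━━━━━━━━━━━━━┓
 ┃ ┃ Calculator                        ┃
 ┠─┠───────────────────────────────────┨
 ┃T┃                             0.7125┃
 ┃T┃┌───┬───┬───┬───┐                  ┃
 ┃ ┃│ 7 │ 8 │ 9 │ ÷ │                  ┃
 ┃T┃├───┼───┼───┼───┤                  ┃
 ┃T┃│ 4 │ 5 │ 6 │ × │                  ┃
 ┃E┃├───┼───┼───┼───┤                  ┃
 ┃T┃│ 1 │ 2 │ 3 │ - │                  ┃
 ┃T┃├───┼───┼───┼───┤                  ┃
 ┃T┃│ 0 │ . │ = │ + │                  ┃
 ┃E┃└───┴───┴───┴───┘                  ┃
 ┗━┗━━━━━━━━━━━━━━━━━━━━━━━━━━━━━━━━━━━┛
   ┃···█·······█·█······█· ┃            
   ┃···█··██············█· ┃            
   ┃█·███····█·█··██···███ ┃            
   ┗━━━━━━━━━━━━━━━━━━━━━━━┛            
                                        
                                        


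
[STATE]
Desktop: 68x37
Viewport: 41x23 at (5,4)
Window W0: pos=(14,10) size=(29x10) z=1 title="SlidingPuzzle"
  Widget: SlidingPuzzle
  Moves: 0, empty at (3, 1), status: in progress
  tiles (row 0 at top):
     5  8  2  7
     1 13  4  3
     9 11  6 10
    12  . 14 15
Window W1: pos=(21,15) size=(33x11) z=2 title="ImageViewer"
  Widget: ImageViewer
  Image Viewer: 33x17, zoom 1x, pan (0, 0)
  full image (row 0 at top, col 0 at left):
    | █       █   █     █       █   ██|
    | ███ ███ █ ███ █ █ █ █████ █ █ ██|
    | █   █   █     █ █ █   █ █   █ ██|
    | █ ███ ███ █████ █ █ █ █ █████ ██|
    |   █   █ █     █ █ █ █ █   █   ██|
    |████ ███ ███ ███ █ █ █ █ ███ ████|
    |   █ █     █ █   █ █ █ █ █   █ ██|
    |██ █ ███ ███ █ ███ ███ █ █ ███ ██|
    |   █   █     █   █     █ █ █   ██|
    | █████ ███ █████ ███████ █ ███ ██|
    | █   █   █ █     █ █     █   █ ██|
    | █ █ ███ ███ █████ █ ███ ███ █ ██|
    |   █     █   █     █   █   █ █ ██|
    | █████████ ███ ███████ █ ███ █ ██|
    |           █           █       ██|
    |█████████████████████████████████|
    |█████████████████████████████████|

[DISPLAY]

                                         
                                         
                                         
                                         
                                         
                                         
         ┏━━━━━━━━━━━━━━━━━━━━━━━━━━━┓   
         ┃ SlidingPuzzle             ┃   
         ┠───────────────────────────┨   
         ┃┌────┬────┬────┬────┐      ┃   
         ┃│  5 │  8 │  2 │  7 │      ┃   
         ┃├────┼┏━━━━━━━━━━━━━━━━━━━━━━━━
         ┃│  1 │┃ ImageViewer            
         ┃├────┼┠────────────────────────
         ┃│  9 │┃ █       █   █     █    
         ┗━━━━━━┃ ███ ███ █ ███ █ █ █ ███
                ┃ █   █   █     █ █ █   █
                ┃ █ ███ ███ █████ █ █ █ █
                ┃   █   █ █     █ █ █ █ █
                ┃████ ███ ███ ███ █ █ █ █
                ┃   █ █     █ █   █ █ █ █
                ┗━━━━━━━━━━━━━━━━━━━━━━━━
                                         


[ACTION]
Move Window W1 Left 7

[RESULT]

                                         
                                         
                                         
                                         
                                         
                                         
         ┏━━━━━━━━━━━━━━━━━━━━━━━━━━━┓   
         ┃ SlidingPuzzle             ┃   
         ┠───────────────────────────┨   
         ┃┌────┬────┬────┬────┐      ┃   
         ┃│  5 │  8 │  2 │  7 │      ┃   
         ┏━━━━━━━━━━━━━━━━━━━━━━━━━━━━━━━
         ┃ ImageViewer                   
         ┠───────────────────────────────
         ┃ █       █   █     █       █   
         ┃ ███ ███ █ ███ █ █ █ █████ █ █ 
         ┃ █   █   █     █ █ █   █ █   █ 
         ┃ █ ███ ███ █████ █ █ █ █ █████ 
         ┃   █   █ █     █ █ █ █ █   █   
         ┃████ ███ ███ ███ █ █ █ █ ███ ██
         ┃   █ █     █ █   █ █ █ █ █   █ 
         ┗━━━━━━━━━━━━━━━━━━━━━━━━━━━━━━━
                                         


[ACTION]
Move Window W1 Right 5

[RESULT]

                                         
                                         
                                         
                                         
                                         
                                         
         ┏━━━━━━━━━━━━━━━━━━━━━━━━━━━┓   
         ┃ SlidingPuzzle             ┃   
         ┠───────────────────────────┨   
         ┃┌────┬────┬────┬────┐      ┃   
         ┃│  5 │  8 │  2 │  7 │      ┃   
         ┃├───┏━━━━━━━━━━━━━━━━━━━━━━━━━━
         ┃│  1┃ ImageViewer              
         ┃├───┠──────────────────────────
         ┃│  9┃ █       █   █     █      
         ┗━━━━┃ ███ ███ █ ███ █ █ █ █████
              ┃ █   █   █     █ █ █   █ █
              ┃ █ ███ ███ █████ █ █ █ █ █
              ┃   █   █ █     █ █ █ █ █  
              ┃████ ███ ███ ███ █ █ █ █ █
              ┃   █ █     █ █   █ █ █ █ █
              ┗━━━━━━━━━━━━━━━━━━━━━━━━━━
                                         


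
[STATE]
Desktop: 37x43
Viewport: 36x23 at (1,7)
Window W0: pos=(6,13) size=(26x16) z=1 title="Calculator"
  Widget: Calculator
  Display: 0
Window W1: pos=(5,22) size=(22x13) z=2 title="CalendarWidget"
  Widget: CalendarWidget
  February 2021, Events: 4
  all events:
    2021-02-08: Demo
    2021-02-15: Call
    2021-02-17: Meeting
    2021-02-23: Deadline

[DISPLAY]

                                    
                                    
                                    
                                    
                                    
                                    
     ┏━━━━━━━━━━━━━━━━━━━━━━━━┓     
     ┃ Calculator             ┃     
     ┠────────────────────────┨     
     ┃                       0┃     
     ┃┌───┬───┬───┬───┐       ┃     
     ┃│ 7 │ 8 │ 9 │ ÷ │       ┃     
     ┃├───┼───┼───┼───┤       ┃     
     ┃│ 4 │ 5 │ 6 │ × │       ┃     
     ┃├───┼───┼───┼───┤       ┃     
    ┏━━━━━━━━━━━━━━━━━━━━┓    ┃     
    ┃ CalendarWidget     ┃    ┃     
    ┠────────────────────┨    ┃     
    ┃   February 2021    ┃    ┃     
    ┃Mo Tu We Th Fr Sa Su┃    ┃     
    ┃ 1  2  3  4  5  6  7┃    ┃     
    ┃ 8*  9 10 11 12 13 1┃━━━━┛     
    ┃15* 16 17* 18 19 20 ┃          


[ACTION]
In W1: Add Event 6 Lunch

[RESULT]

                                    
                                    
                                    
                                    
                                    
                                    
     ┏━━━━━━━━━━━━━━━━━━━━━━━━┓     
     ┃ Calculator             ┃     
     ┠────────────────────────┨     
     ┃                       0┃     
     ┃┌───┬───┬───┬───┐       ┃     
     ┃│ 7 │ 8 │ 9 │ ÷ │       ┃     
     ┃├───┼───┼───┼───┤       ┃     
     ┃│ 4 │ 5 │ 6 │ × │       ┃     
     ┃├───┼───┼───┼───┤       ┃     
    ┏━━━━━━━━━━━━━━━━━━━━┓    ┃     
    ┃ CalendarWidget     ┃    ┃     
    ┠────────────────────┨    ┃     
    ┃   February 2021    ┃    ┃     
    ┃Mo Tu We Th Fr Sa Su┃    ┃     
    ┃ 1  2  3  4  5  6*  ┃    ┃     
    ┃ 8*  9 10 11 12 13 1┃━━━━┛     
    ┃15* 16 17* 18 19 20 ┃          


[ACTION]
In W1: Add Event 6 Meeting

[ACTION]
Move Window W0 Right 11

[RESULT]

                                    
                                    
                                    
                                    
                                    
                                    
          ┏━━━━━━━━━━━━━━━━━━━━━━━━┓
          ┃ Calculator             ┃
          ┠────────────────────────┨
          ┃                       0┃
          ┃┌───┬───┬───┬───┐       ┃
          ┃│ 7 │ 8 │ 9 │ ÷ │       ┃
          ┃├───┼───┼───┼───┤       ┃
          ┃│ 4 │ 5 │ 6 │ × │       ┃
          ┃├───┼───┼───┼───┤       ┃
    ┏━━━━━━━━━━━━━━━━━━━━┓ │       ┃
    ┃ CalendarWidget     ┃─┤       ┃
    ┠────────────────────┨ │       ┃
    ┃   February 2021    ┃─┤       ┃
    ┃Mo Tu We Th Fr Sa Su┃+│       ┃
    ┃ 1  2  3  4  5  6*  ┃─┘       ┃
    ┃ 8*  9 10 11 12 13 1┃━━━━━━━━━┛
    ┃15* 16 17* 18 19 20 ┃          


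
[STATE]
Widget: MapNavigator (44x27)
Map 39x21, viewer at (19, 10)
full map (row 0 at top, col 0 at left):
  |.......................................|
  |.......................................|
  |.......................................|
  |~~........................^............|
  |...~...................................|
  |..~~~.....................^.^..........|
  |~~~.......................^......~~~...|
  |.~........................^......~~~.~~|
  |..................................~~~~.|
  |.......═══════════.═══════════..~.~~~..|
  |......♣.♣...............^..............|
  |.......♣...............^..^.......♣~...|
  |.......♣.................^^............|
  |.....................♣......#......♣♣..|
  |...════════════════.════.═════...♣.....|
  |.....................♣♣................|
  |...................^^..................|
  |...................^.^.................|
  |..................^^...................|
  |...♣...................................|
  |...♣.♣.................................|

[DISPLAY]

                                            
                                            
                                            
   .......................................  
   .......................................  
   .......................................  
   ~~........................^............  
   ...~...................................  
   ..~~~.....................^.^..........  
   ~~~.......................^......~~~...  
   .~........................^......~~~.~~  
   ..................................~~~~.  
   .......═══════════.═══════════..~.~~~..  
   ......♣.♣..........@....^..............  
   .......♣...............^..^.......♣~...  
   .......♣.................^^............  
   .....................♣......#......♣♣..  
   ...════════════════.════.═════...♣.....  
   .....................♣♣................  
   ...................^^..................  
   ...................^.^.................  
   ..................^^...................  
   ...♣...................................  
   ...♣.♣.................................  
                                            
                                            
                                            


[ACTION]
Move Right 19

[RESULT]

                                            
                                            
                                            
.......................                     
.......................                     
.......................                     
..........^............                     
.......................                     
..........^.^..........                     
..........^......~~~...                     
..........^......~~~.~~                     
..................~~~~.                     
══.═══════════..~.~~~..                     
........^.............@                     
.......^..^.......♣~...                     
.........^^............                     
.....♣......#......♣♣..                     
═══.════.═════...♣.....                     
.....♣♣................                     
...^^..................                     
...^.^.................                     
..^^...................                     
.......................                     
.......................                     
                                            
                                            
                                            


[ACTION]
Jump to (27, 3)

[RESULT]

                                            
                                            
                                            
                                            
                                            
                                            
                                            
                                            
                                            
                                            
..................................          
..................................          
..................................          
.....................^@...........          
..................................          
.....................^.^..........          
.....................^......~~~...          
.....................^......~~~.~~          
.............................~~~~.          
..═══════════.═══════════..~.~~~..          
.♣.♣...............^..............          
..♣...............^..^.......♣~...          
..♣.................^^............          
................♣......#......♣♣..          
══════════════.════.═════...♣.....          
................♣♣................          
..............^^..................          


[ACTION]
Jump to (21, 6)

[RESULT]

                                            
                                            
                                            
                                            
                                            
                                            
                                            
 .......................................    
 .......................................    
 .......................................    
 ~~........................^............    
 ...~...................................    
 ..~~~.....................^.^..........    
 ~~~..................@....^......~~~...    
 .~........................^......~~~.~~    
 ..................................~~~~.    
 .......═══════════.═══════════..~.~~~..    
 ......♣.♣...............^..............    
 .......♣...............^..^.......♣~...    
 .......♣.................^^............    
 .....................♣......#......♣♣..    
 ...════════════════.════.═════...♣.....    
 .....................♣♣................    
 ...................^^..................    
 ...................^.^.................    
 ..................^^...................    
 ...♣...................................    


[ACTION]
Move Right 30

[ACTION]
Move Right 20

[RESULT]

                                            
                                            
                                            
                                            
                                            
                                            
                                            
.......................                     
.......................                     
.......................                     
..........^............                     
.......................                     
..........^.^..........                     
..........^......~~~..@                     
..........^......~~~.~~                     
..................~~~~.                     
══.═══════════..~.~~~..                     
........^..............                     
.......^..^.......♣~...                     
.........^^............                     
.....♣......#......♣♣..                     
═══.════.═════...♣.....                     
.....♣♣................                     
...^^..................                     
...^.^.................                     
..^^...................                     
.......................                     


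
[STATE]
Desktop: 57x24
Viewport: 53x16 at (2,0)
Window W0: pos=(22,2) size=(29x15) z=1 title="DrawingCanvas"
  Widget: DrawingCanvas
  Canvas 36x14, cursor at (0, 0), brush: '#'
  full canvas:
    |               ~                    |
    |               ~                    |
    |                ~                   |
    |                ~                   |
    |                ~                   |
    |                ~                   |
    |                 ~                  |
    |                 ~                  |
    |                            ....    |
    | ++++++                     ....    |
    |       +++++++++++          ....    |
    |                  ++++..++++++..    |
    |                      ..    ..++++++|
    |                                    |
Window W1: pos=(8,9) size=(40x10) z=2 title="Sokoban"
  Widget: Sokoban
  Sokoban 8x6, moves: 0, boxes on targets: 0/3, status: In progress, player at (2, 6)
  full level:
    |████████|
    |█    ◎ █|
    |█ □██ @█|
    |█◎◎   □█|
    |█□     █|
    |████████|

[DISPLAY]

                                                     
                                                     
                    ┏━━━━━━━━━━━━━━━━━━━━━━━━━━━┓    
                    ┃ DrawingCanvas             ┃    
                    ┠───────────────────────────┨    
                    ┃+              ~           ┃    
                    ┃               ~           ┃    
                    ┃                ~          ┃    
                    ┃                ~          ┃    
      ┏━━━━━━━━━━━━━━━━━━━━━━━━━━━━━━━━━━━━━━┓  ┃    
      ┃ Sokoban                              ┃  ┃    
      ┠──────────────────────────────────────┨  ┃    
      ┃████████                              ┃  ┃    
      ┃█    ◎ █                              ┃  ┃    
      ┃█ □██ @█                              ┃  ┃    
      ┃█◎◎   □█                              ┃  ┃    


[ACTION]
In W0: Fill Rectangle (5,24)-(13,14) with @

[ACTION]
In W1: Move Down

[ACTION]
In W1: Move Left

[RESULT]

                                                     
                                                     
                    ┏━━━━━━━━━━━━━━━━━━━━━━━━━━━┓    
                    ┃ DrawingCanvas             ┃    
                    ┠───────────────────────────┨    
                    ┃+              ~           ┃    
                    ┃               ~           ┃    
                    ┃                ~          ┃    
                    ┃                ~          ┃    
      ┏━━━━━━━━━━━━━━━━━━━━━━━━━━━━━━━━━━━━━━┓  ┃    
      ┃ Sokoban                              ┃  ┃    
      ┠──────────────────────────────────────┨  ┃    
      ┃████████                              ┃  ┃    
      ┃█    ◎ █                              ┃  ┃    
      ┃█ □██  █                              ┃  ┃    
      ┃█◎◎  @ █                              ┃  ┃    


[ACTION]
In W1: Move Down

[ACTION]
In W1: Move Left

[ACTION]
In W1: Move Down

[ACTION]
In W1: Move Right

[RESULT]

                                                     
                                                     
                    ┏━━━━━━━━━━━━━━━━━━━━━━━━━━━┓    
                    ┃ DrawingCanvas             ┃    
                    ┠───────────────────────────┨    
                    ┃+              ~           ┃    
                    ┃               ~           ┃    
                    ┃                ~          ┃    
                    ┃                ~          ┃    
      ┏━━━━━━━━━━━━━━━━━━━━━━━━━━━━━━━━━━━━━━┓  ┃    
      ┃ Sokoban                              ┃  ┃    
      ┠──────────────────────────────────────┨  ┃    
      ┃████████                              ┃  ┃    
      ┃█    ◎ █                              ┃  ┃    
      ┃█ □██  █                              ┃  ┃    
      ┃█◎◎    █                              ┃  ┃    


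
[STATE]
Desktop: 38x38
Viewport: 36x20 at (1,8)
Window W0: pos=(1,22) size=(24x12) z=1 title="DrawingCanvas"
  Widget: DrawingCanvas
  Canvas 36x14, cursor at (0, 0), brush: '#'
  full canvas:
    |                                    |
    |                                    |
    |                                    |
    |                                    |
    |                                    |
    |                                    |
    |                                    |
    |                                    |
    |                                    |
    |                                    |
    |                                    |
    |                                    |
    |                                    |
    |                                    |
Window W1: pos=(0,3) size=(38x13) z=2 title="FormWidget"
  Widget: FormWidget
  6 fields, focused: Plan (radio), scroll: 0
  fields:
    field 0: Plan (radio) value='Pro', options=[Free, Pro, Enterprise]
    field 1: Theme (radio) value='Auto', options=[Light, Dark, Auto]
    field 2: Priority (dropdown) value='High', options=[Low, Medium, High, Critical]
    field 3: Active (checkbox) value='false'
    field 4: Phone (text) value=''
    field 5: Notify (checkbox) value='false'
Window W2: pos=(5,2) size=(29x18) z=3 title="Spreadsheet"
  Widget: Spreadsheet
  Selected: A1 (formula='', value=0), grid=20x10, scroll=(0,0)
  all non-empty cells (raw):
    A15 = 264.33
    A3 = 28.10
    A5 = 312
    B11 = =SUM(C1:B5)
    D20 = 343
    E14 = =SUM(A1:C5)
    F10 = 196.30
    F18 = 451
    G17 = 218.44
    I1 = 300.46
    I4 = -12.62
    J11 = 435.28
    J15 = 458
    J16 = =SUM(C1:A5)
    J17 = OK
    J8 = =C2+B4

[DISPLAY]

  Pr┃  1      [0]       0       ┃ ▼]
  Ac┃  2        0       0       ┃   
  Ph┃  3    28.10       0       ┃  ]
  No┃  4        0       0       ┃   
    ┃  5      312       0       ┃   
    ┃  6        0       0       ┃   
    ┃  7        0       0       ┃   
━━━━┃  8        0       0       ┃━━━
    ┃  9        0       0       ┃   
    ┃ 10        0       0       ┃   
    ┃ 11        0       0       ┃   
    ┗━━━━━━━━━━━━━━━━━━━━━━━━━━━┛   
                                    
                                    
┏━━━━━━━━━━━━━━━━━━━━━━┓            
┃ DrawingCanvas        ┃            
┠──────────────────────┨            
┃+                     ┃            
┃                      ┃            
┃                      ┃            


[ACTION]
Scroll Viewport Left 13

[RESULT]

┃  Pr┃  1      [0]       0       ┃ ▼
┃  Ac┃  2        0       0       ┃  
┃  Ph┃  3    28.10       0       ┃  
┃  No┃  4        0       0       ┃  
┃    ┃  5      312       0       ┃  
┃    ┃  6        0       0       ┃  
┃    ┃  7        0       0       ┃  
┗━━━━┃  8        0       0       ┃━━
     ┃  9        0       0       ┃  
     ┃ 10        0       0       ┃  
     ┃ 11        0       0       ┃  
     ┗━━━━━━━━━━━━━━━━━━━━━━━━━━━┛  
                                    
                                    
 ┏━━━━━━━━━━━━━━━━━━━━━━┓           
 ┃ DrawingCanvas        ┃           
 ┠──────────────────────┨           
 ┃+                     ┃           
 ┃                      ┃           
 ┃                      ┃           


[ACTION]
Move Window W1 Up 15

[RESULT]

┃  No┃  1      [0]       0       ┃  
┃    ┃  2        0       0       ┃  
┃    ┃  3    28.10       0       ┃  
┃    ┃  4        0       0       ┃  
┗━━━━┃  5      312       0       ┃━━
     ┃  6        0       0       ┃  
     ┃  7        0       0       ┃  
     ┃  8        0       0       ┃  
     ┃  9        0       0       ┃  
     ┃ 10        0       0       ┃  
     ┃ 11        0       0       ┃  
     ┗━━━━━━━━━━━━━━━━━━━━━━━━━━━┛  
                                    
                                    
 ┏━━━━━━━━━━━━━━━━━━━━━━┓           
 ┃ DrawingCanvas        ┃           
 ┠──────────────────────┨           
 ┃+                     ┃           
 ┃                      ┃           
 ┃                      ┃           


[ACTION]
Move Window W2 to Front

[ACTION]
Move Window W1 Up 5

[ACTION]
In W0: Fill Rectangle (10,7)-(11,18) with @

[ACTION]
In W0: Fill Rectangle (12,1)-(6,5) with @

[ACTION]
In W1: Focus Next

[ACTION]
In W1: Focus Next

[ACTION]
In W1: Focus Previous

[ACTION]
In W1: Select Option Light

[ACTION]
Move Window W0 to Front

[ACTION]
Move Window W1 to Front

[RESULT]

┃  Notify:     [ ]                  
┃                                   
┃                                   
┃                                   
┗━━━━━━━━━━━━━━━━━━━━━━━━━━━━━━━━━━━
     ┃  6        0       0       ┃  
     ┃  7        0       0       ┃  
     ┃  8        0       0       ┃  
     ┃  9        0       0       ┃  
     ┃ 10        0       0       ┃  
     ┃ 11        0       0       ┃  
     ┗━━━━━━━━━━━━━━━━━━━━━━━━━━━┛  
                                    
                                    
 ┏━━━━━━━━━━━━━━━━━━━━━━┓           
 ┃ DrawingCanvas        ┃           
 ┠──────────────────────┨           
 ┃+                     ┃           
 ┃                      ┃           
 ┃                      ┃           


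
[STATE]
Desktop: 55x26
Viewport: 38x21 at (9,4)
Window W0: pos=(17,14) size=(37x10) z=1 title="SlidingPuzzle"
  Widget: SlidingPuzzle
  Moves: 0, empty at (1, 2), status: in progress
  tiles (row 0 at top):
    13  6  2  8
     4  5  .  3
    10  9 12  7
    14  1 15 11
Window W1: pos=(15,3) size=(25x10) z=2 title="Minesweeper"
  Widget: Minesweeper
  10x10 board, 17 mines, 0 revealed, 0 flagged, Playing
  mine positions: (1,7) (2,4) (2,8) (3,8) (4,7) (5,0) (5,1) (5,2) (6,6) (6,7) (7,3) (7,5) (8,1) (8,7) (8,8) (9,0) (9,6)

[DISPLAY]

      ┃ Minesweeper           ┃       
      ┠───────────────────────┨       
      ┃■■■■■■■■■■             ┃       
      ┃■■■■■■■■■■             ┃       
      ┃■■■■■■■■■■             ┃       
      ┃■■■■■■■■■■             ┃       
      ┃■■■■■■■■■■             ┃       
      ┃■■■■■■■■■■             ┃       
      ┗━━━━━━━━━━━━━━━━━━━━━━━┛       
                                      
        ┏━━━━━━━━━━━━━━━━━━━━━━━━━━━━━
        ┃ SlidingPuzzle               
        ┠─────────────────────────────
        ┃┌────┬────┬────┬────┐        
        ┃│ 13 │  6 │  2 │  8 │        
        ┃├────┼────┼────┼────┤        
        ┃│  4 │  5 │    │  3 │        
        ┃├────┼────┼────┼────┤        
        ┃│ 10 │  9 │ 12 │  7 │        
        ┗━━━━━━━━━━━━━━━━━━━━━━━━━━━━━
                                      


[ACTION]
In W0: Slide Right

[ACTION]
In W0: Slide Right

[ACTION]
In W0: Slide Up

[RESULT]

      ┃ Minesweeper           ┃       
      ┠───────────────────────┨       
      ┃■■■■■■■■■■             ┃       
      ┃■■■■■■■■■■             ┃       
      ┃■■■■■■■■■■             ┃       
      ┃■■■■■■■■■■             ┃       
      ┃■■■■■■■■■■             ┃       
      ┃■■■■■■■■■■             ┃       
      ┗━━━━━━━━━━━━━━━━━━━━━━━┛       
                                      
        ┏━━━━━━━━━━━━━━━━━━━━━━━━━━━━━
        ┃ SlidingPuzzle               
        ┠─────────────────────────────
        ┃┌────┬────┬────┬────┐        
        ┃│ 13 │  6 │  2 │  8 │        
        ┃├────┼────┼────┼────┤        
        ┃│ 10 │  4 │  5 │  3 │        
        ┃├────┼────┼────┼────┤        
        ┃│    │  9 │ 12 │  7 │        
        ┗━━━━━━━━━━━━━━━━━━━━━━━━━━━━━
                                      
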